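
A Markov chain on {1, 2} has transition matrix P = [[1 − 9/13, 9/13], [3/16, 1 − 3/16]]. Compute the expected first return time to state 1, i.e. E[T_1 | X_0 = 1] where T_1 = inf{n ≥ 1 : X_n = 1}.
E[T_1 | X_0 = 1] = 1/π_1 = 61/13

For an irreducible recurrent Markov chain with stationary distribution π, E[T_i | X_0 = i] = 1/π_i (Kac's formula). Here π_1 = (3/16)/(9/13 + 3/16) = (3/16)/(183/208) = 13/61, so E[T_1 | X_0 = 1] = 1/π_1 = (9/13 + 3/16)/(3/16) = (183/208)/(3/16) = 61/13.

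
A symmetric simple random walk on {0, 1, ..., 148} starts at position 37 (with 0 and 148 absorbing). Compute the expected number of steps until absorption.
E[τ | X_0 = 37] = 4107

Let v_k = E[τ | X_0 = k]. Boundary: v_0 = v_148 = 0. Recurrence: v_k = 1 + (v_{k-1} + v_{k+1})/2 for 1 ≤ k ≤ 147. The particular solution to v_k − (v_{k-1} + v_{k+1})/2 = 1 is v_k = −k^2. Adding homogeneous solution A + B k and matching boundaries gives v_k = k (148 − k). Substituting k = 37: v_37 = 37 · 111 = 4107.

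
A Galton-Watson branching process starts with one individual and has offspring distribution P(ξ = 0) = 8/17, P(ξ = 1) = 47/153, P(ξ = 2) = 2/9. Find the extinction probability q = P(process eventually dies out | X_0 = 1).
q = 1

Mean offspring μ = 0·8/17 + 1·47/153 + 2·2/9 = 115/153 ≤ 1. For μ ≤ 1 with offspring not concentrated at 1, the Galton-Watson process goes extinct almost surely, so q = 1.
(Algebraic check: The pgf is f(s) = 8/17 + 47/153·s + 2/9·s². The extinction probability q is the smallest fixed point of f in [0, 1]. Setting s = f(s):
  2/9·s² + (47/153 − 1)·s + 8/17 = 0
  2/9·s² − (8/17 + 2/9)·s + 8/17 = 0
which factors as (s − 1)·(2/9·s − 8/17) = 0, giving roots s = 1 and s = (8/17)/(2/9) = 36/17. Since 36/17 ≥ 1, the smallest root in [0, 1] is s = 1.)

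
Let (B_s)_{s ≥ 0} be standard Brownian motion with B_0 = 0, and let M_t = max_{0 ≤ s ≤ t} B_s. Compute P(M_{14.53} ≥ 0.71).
P(M_{14.53} ≥ 0.71) = 2·P(B_{14.53} ≥ 0.71) = 2(1 − Φ(0.71/√14.53)) ≈ 0.8522

By the reflection principle for Brownian motion, P(M_t ≥ a) = 2 · P(B_t ≥ a) for a ≥ 0. Since B_t ~ N(0, t), P(B_t ≥ 0.71) = 1 − Φ(0.71/√t) = 1 − Φ(0.71/√14.53) = 1 − Φ(0.1863). So
  P(M_{14.53} ≥ 0.71) = 2(1 − Φ(0.1863)) ≈ 0.8522.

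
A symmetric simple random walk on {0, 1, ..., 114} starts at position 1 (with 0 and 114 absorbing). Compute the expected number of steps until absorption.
E[τ | X_0 = 1] = 113

Let v_k = E[τ | X_0 = k]. Boundary: v_0 = v_114 = 0. Recurrence: v_k = 1 + (v_{k-1} + v_{k+1})/2 for 1 ≤ k ≤ 113. The particular solution to v_k − (v_{k-1} + v_{k+1})/2 = 1 is v_k = −k^2. Adding homogeneous solution A + B k and matching boundaries gives v_k = k (114 − k). Substituting k = 1: v_1 = 1 · 113 = 113.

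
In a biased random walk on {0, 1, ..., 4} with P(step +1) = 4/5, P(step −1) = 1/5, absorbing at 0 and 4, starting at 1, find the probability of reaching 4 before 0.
P(hit 4 before 0) = (1 − (1/4)^1) / (1 − (1/4)^4) = 64/85

Let u_k denote P(reach 4 before 0 | start at k). Boundary: u_0 = 0, u_4 = 1. Recurrence: u_k = 4/5·u_{k+1} + 1/5·u_{k-1} for 1 ≤ k ≤ 3. Try u_k = A + B·r^k with r = q/p = (1/5)/(4/5) = 1/4. Substitution satisfies the recurrence; boundary conditions give:
  u_k = (1 − r^k) / (1 − r^N) = (1 − (1/4)^1) / (1 − (1/4)^4) = 64/85.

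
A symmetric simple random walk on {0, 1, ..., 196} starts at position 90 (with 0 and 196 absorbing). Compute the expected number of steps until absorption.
E[τ | X_0 = 90] = 9540

Let v_k = E[τ | X_0 = k]. Boundary: v_0 = v_196 = 0. Recurrence: v_k = 1 + (v_{k-1} + v_{k+1})/2 for 1 ≤ k ≤ 195. The particular solution to v_k − (v_{k-1} + v_{k+1})/2 = 1 is v_k = −k^2. Adding homogeneous solution A + B k and matching boundaries gives v_k = k (196 − k). Substituting k = 90: v_90 = 90 · 106 = 9540.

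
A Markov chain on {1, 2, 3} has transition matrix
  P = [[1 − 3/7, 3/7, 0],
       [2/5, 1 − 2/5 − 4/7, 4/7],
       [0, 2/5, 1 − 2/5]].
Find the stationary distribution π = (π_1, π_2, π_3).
π = (98/353, 105/353, 150/353)

This is a birth-death chain on three states, which satisfies detailed balance: π_1 · P_{12} = π_2 · P_{21} and π_2 · P_{23} = π_3 · P_{32}.
From π_1 · 3/7 = π_2 · 2/5: π_2/π_1 = (3/7)/(2/5) = 15/14.
From π_2 · 4/7 = π_3 · 2/5: π_3/π_2 = (4/7)/(2/5) = 10/7.
Take π_1 proportional to 1; then unnormalized π = (1, 15/14, 75/49). Normalize by dividing by the sum 353/98:
  π = (98/353, 105/353, 150/353).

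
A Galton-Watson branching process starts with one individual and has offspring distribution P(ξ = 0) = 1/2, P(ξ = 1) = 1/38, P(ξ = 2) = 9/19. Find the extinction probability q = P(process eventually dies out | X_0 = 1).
q = 1

Mean offspring μ = 0·1/2 + 1·1/38 + 2·9/19 = 37/38 ≤ 1. For μ ≤ 1 with offspring not concentrated at 1, the Galton-Watson process goes extinct almost surely, so q = 1.
(Algebraic check: The pgf is f(s) = 1/2 + 1/38·s + 9/19·s². The extinction probability q is the smallest fixed point of f in [0, 1]. Setting s = f(s):
  9/19·s² + (1/38 − 1)·s + 1/2 = 0
  9/19·s² − (1/2 + 9/19)·s + 1/2 = 0
which factors as (s − 1)·(9/19·s − 1/2) = 0, giving roots s = 1 and s = (1/2)/(9/19) = 19/18. Since 19/18 ≥ 1, the smallest root in [0, 1] is s = 1.)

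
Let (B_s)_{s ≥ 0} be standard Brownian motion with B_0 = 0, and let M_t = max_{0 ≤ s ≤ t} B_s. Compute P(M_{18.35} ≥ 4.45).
P(M_{18.35} ≥ 4.45) = 2·P(B_{18.35} ≥ 4.45) = 2(1 − Φ(4.45/√18.35)) ≈ 0.2989

By the reflection principle for Brownian motion, P(M_t ≥ a) = 2 · P(B_t ≥ a) for a ≥ 0. Since B_t ~ N(0, t), P(B_t ≥ 4.45) = 1 − Φ(4.45/√t) = 1 − Φ(4.45/√18.35) = 1 − Φ(1.0388). So
  P(M_{18.35} ≥ 4.45) = 2(1 − Φ(1.0388)) ≈ 0.2989.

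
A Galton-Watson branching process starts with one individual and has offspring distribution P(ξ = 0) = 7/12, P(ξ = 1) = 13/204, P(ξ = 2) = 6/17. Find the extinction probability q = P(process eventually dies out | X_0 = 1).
q = 1

Mean offspring μ = 0·7/12 + 1·13/204 + 2·6/17 = 157/204 ≤ 1. For μ ≤ 1 with offspring not concentrated at 1, the Galton-Watson process goes extinct almost surely, so q = 1.
(Algebraic check: The pgf is f(s) = 7/12 + 13/204·s + 6/17·s². The extinction probability q is the smallest fixed point of f in [0, 1]. Setting s = f(s):
  6/17·s² + (13/204 − 1)·s + 7/12 = 0
  6/17·s² − (7/12 + 6/17)·s + 7/12 = 0
which factors as (s − 1)·(6/17·s − 7/12) = 0, giving roots s = 1 and s = (7/12)/(6/17) = 119/72. Since 119/72 ≥ 1, the smallest root in [0, 1] is s = 1.)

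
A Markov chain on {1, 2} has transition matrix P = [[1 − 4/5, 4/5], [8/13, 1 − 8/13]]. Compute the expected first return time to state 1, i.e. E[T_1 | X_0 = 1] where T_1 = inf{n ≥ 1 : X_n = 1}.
E[T_1 | X_0 = 1] = 1/π_1 = 23/10

For an irreducible recurrent Markov chain with stationary distribution π, E[T_i | X_0 = i] = 1/π_i (Kac's formula). Here π_1 = (8/13)/(4/5 + 8/13) = (8/13)/(92/65) = 10/23, so E[T_1 | X_0 = 1] = 1/π_1 = (4/5 + 8/13)/(8/13) = (92/65)/(8/13) = 23/10.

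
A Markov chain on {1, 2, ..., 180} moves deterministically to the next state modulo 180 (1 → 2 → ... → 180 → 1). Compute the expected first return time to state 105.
E[T_105 | X_0 = 105] = 180

The chain cycles deterministically, so starting at state 105 it returns in exactly 180 steps. Equivalently, the stationary distribution is uniform π_j = 1/180 for every state j, so by Kac's formula E[T_105] = 1/π_105 = 180.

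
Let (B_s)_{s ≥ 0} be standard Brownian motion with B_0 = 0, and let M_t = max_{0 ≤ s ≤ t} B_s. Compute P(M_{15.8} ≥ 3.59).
P(M_{15.8} ≥ 3.59) = 2·P(B_{15.8} ≥ 3.59) = 2(1 − Φ(3.59/√15.8)) ≈ 0.3664

By the reflection principle for Brownian motion, P(M_t ≥ a) = 2 · P(B_t ≥ a) for a ≥ 0. Since B_t ~ N(0, t), P(B_t ≥ 3.59) = 1 − Φ(3.59/√t) = 1 − Φ(3.59/√15.8) = 1 − Φ(0.9032). So
  P(M_{15.8} ≥ 3.59) = 2(1 − Φ(0.9032)) ≈ 0.3664.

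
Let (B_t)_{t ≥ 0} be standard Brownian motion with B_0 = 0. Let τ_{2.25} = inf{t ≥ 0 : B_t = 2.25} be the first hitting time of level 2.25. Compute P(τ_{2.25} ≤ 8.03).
P(τ_{2.25} ≤ 8.03) = 2(1 − Φ(2.25/√8.03)) = 2(1 − Φ(0.7940)) ≈ 0.4272

By the reflection principle for standard BM, P(τ_b ≤ t) = 2 · P(B_t ≥ b). Since B_t ~ N(0, t), P(B_t ≥ 2.25) = 1 − Φ(2.25/√t) = 1 − Φ(2.25/√8.03) = 1 − Φ(0.7940) ≈ 0.21360. Doubling: P(τ_{2.25} ≤ 8.03) ≈ 2 · 0.21360 = 0.42720 ≈ 0.4272.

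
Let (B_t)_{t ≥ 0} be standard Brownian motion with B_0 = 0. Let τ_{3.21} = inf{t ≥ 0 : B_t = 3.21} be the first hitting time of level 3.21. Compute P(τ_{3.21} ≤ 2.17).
P(τ_{3.21} ≤ 2.17) = 2(1 − Φ(3.21/√2.17)) = 2(1 − Φ(2.1791)) ≈ 0.0293

By the reflection principle for standard BM, P(τ_b ≤ t) = 2 · P(B_t ≥ b). Since B_t ~ N(0, t), P(B_t ≥ 3.21) = 1 − Φ(3.21/√t) = 1 − Φ(3.21/√2.17) = 1 − Φ(2.1791) ≈ 0.01466. Doubling: P(τ_{3.21} ≤ 2.17) ≈ 2 · 0.01466 = 0.02932 ≈ 0.0293.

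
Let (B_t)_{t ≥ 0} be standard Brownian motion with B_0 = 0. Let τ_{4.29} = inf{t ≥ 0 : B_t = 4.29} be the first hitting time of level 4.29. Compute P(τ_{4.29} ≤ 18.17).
P(τ_{4.29} ≤ 18.17) = 2(1 − Φ(4.29/√18.17)) = 2(1 − Φ(1.0064)) ≈ 0.3142

By the reflection principle for standard BM, P(τ_b ≤ t) = 2 · P(B_t ≥ b). Since B_t ~ N(0, t), P(B_t ≥ 4.29) = 1 − Φ(4.29/√t) = 1 − Φ(4.29/√18.17) = 1 − Φ(1.0064) ≈ 0.15711. Doubling: P(τ_{4.29} ≤ 18.17) ≈ 2 · 0.15711 = 0.31422 ≈ 0.3142.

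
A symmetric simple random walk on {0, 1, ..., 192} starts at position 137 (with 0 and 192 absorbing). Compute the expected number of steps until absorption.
E[τ | X_0 = 137] = 7535

Let v_k = E[τ | X_0 = k]. Boundary: v_0 = v_192 = 0. Recurrence: v_k = 1 + (v_{k-1} + v_{k+1})/2 for 1 ≤ k ≤ 191. The particular solution to v_k − (v_{k-1} + v_{k+1})/2 = 1 is v_k = −k^2. Adding homogeneous solution A + B k and matching boundaries gives v_k = k (192 − k). Substituting k = 137: v_137 = 137 · 55 = 7535.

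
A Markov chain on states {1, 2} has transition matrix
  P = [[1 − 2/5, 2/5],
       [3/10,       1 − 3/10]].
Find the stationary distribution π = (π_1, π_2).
π_1 = 3/7, π_2 = 4/7

Solve πP = π with π_1 + π_2 = 1. From πP = π: π_1 · (1 − 2/5) + π_2 · 3/10 = π_1 ⇒ π_2 · 3/10 = π_1 · 2/5 ⇒ π_2/π_1 = (2/5)/(3/10) = 4/3. Together with π_1 + π_2 = 1:
  π_1 = (3/10)/(2/5 + 3/10) = (3/10)/(7/10) = 3/7,
  π_2 = (2/5)/(2/5 + 3/10) = (2/5)/(7/10) = 4/7.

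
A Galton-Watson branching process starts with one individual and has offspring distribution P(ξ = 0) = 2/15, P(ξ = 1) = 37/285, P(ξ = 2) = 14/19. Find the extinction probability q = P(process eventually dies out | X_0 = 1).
q = 19/105

The pgf is f(s) = 2/15 + 37/285·s + 14/19·s². The extinction probability q is the smallest fixed point of f in [0, 1]. Setting s = f(s):
  14/19·s² + (37/285 − 1)·s + 2/15 = 0
  14/19·s² − (2/15 + 14/19)·s + 2/15 = 0
which factors as (s − 1)·(14/19·s − 2/15) = 0, giving roots s = 1 and s = (2/15)/(14/19) = 19/105.
Mean offspring μ = 37/285 + 2·14/19 = 457/285 > 1 (supercritical), so q < 1. The extinction probability is the smaller root: q = (2/15)/(14/19) = 19/105.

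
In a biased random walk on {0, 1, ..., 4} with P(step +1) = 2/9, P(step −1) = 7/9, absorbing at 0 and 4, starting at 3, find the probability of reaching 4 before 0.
P(hit 4 before 0) = (1 − (7/2)^3) / (1 − (7/2)^4) = 134/477

Let u_k denote P(reach 4 before 0 | start at k). Boundary: u_0 = 0, u_4 = 1. Recurrence: u_k = 2/9·u_{k+1} + 7/9·u_{k-1} for 1 ≤ k ≤ 3. Try u_k = A + B·r^k with r = q/p = (7/9)/(2/9) = 7/2. Substitution satisfies the recurrence; boundary conditions give:
  u_k = (1 − r^k) / (1 − r^N) = (1 − (7/2)^3) / (1 − (7/2)^4) = 134/477.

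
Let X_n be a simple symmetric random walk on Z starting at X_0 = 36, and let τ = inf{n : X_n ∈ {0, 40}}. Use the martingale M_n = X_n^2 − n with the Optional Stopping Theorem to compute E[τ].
E[τ] = 144

M_n = X_n^2 − n is a martingale (since E[X_{n+1}^2 | F_n] = X_n^2 + 1). By OST (τ has finite mean in a bounded region), E[M_τ] = E[M_0] = X_0^2 − 0 = 36^2 = 1296. Also E[M_τ] = E[X_τ^2] − E[τ]. The walk exits at 0 or 40, with P(hit 40 first) = 36/40, so E[X_τ^2] = 40^2 · 36/40 + 0 = 1440. Thus E[τ] = E[X_τ^2] − E[M_τ] = 1440 − 1296 = 144 = 36(40 − 36) = 144.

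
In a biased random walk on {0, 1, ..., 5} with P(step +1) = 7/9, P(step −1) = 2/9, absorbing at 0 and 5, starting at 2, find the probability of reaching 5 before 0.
P(hit 5 before 0) = (1 − (2/7)^2) / (1 − (2/7)^5) = 3087/3355

Let u_k denote P(reach 5 before 0 | start at k). Boundary: u_0 = 0, u_5 = 1. Recurrence: u_k = 7/9·u_{k+1} + 2/9·u_{k-1} for 1 ≤ k ≤ 4. Try u_k = A + B·r^k with r = q/p = (2/9)/(7/9) = 2/7. Substitution satisfies the recurrence; boundary conditions give:
  u_k = (1 − r^k) / (1 − r^N) = (1 − (2/7)^2) / (1 − (2/7)^5) = 3087/3355.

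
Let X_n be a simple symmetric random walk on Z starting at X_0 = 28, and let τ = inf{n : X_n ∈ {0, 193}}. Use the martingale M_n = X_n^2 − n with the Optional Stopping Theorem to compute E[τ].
E[τ] = 4620

M_n = X_n^2 − n is a martingale (since E[X_{n+1}^2 | F_n] = X_n^2 + 1). By OST (τ has finite mean in a bounded region), E[M_τ] = E[M_0] = X_0^2 − 0 = 28^2 = 784. Also E[M_τ] = E[X_τ^2] − E[τ]. The walk exits at 0 or 193, with P(hit 193 first) = 28/193, so E[X_τ^2] = 193^2 · 28/193 + 0 = 5404. Thus E[τ] = E[X_τ^2] − E[M_τ] = 5404 − 784 = 4620 = 28(193 − 28) = 4620.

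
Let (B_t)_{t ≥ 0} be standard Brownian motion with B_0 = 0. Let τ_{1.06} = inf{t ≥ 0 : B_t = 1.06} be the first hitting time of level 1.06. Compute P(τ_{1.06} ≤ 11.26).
P(τ_{1.06} ≤ 11.26) = 2(1 − Φ(1.06/√11.26)) = 2(1 − Φ(0.3159)) ≈ 0.7521

By the reflection principle for standard BM, P(τ_b ≤ t) = 2 · P(B_t ≥ b). Since B_t ~ N(0, t), P(B_t ≥ 1.06) = 1 − Φ(1.06/√t) = 1 − Φ(1.06/√11.26) = 1 − Φ(0.3159) ≈ 0.37604. Doubling: P(τ_{1.06} ≤ 11.26) ≈ 2 · 0.37604 = 0.75208 ≈ 0.7521.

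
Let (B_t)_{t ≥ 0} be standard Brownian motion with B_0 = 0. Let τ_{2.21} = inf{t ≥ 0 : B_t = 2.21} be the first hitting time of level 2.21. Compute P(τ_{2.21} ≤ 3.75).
P(τ_{2.21} ≤ 3.75) = 2(1 − Φ(2.21/√3.75)) = 2(1 − Φ(1.1412)) ≈ 0.2538

By the reflection principle for standard BM, P(τ_b ≤ t) = 2 · P(B_t ≥ b). Since B_t ~ N(0, t), P(B_t ≥ 2.21) = 1 − Φ(2.21/√t) = 1 − Φ(2.21/√3.75) = 1 − Φ(1.1412) ≈ 0.12689. Doubling: P(τ_{2.21} ≤ 3.75) ≈ 2 · 0.12689 = 0.25378 ≈ 0.2538.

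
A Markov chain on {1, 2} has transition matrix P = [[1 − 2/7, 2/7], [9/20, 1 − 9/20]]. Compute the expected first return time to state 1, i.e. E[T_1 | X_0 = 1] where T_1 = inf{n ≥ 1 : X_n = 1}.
E[T_1 | X_0 = 1] = 1/π_1 = 103/63

For an irreducible recurrent Markov chain with stationary distribution π, E[T_i | X_0 = i] = 1/π_i (Kac's formula). Here π_1 = (9/20)/(2/7 + 9/20) = (9/20)/(103/140) = 63/103, so E[T_1 | X_0 = 1] = 1/π_1 = (2/7 + 9/20)/(9/20) = (103/140)/(9/20) = 103/63.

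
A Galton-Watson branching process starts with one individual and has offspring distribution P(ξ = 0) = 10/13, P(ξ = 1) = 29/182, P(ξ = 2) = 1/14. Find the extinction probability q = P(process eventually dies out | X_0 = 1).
q = 1

Mean offspring μ = 0·10/13 + 1·29/182 + 2·1/14 = 55/182 ≤ 1. For μ ≤ 1 with offspring not concentrated at 1, the Galton-Watson process goes extinct almost surely, so q = 1.
(Algebraic check: The pgf is f(s) = 10/13 + 29/182·s + 1/14·s². The extinction probability q is the smallest fixed point of f in [0, 1]. Setting s = f(s):
  1/14·s² + (29/182 − 1)·s + 10/13 = 0
  1/14·s² − (10/13 + 1/14)·s + 10/13 = 0
which factors as (s − 1)·(1/14·s − 10/13) = 0, giving roots s = 1 and s = (10/13)/(1/14) = 140/13. Since 140/13 ≥ 1, the smallest root in [0, 1] is s = 1.)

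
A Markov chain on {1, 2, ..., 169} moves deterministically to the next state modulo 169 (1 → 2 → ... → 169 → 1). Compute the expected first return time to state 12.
E[T_12 | X_0 = 12] = 169

The chain cycles deterministically, so starting at state 12 it returns in exactly 169 steps. Equivalently, the stationary distribution is uniform π_j = 1/169 for every state j, so by Kac's formula E[T_12] = 1/π_12 = 169.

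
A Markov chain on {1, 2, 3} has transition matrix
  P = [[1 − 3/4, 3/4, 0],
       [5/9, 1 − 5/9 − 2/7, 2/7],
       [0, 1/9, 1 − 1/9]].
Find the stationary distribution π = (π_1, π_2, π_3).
π = (28/163, 189/815, 486/815)

This is a birth-death chain on three states, which satisfies detailed balance: π_1 · P_{12} = π_2 · P_{21} and π_2 · P_{23} = π_3 · P_{32}.
From π_1 · 3/4 = π_2 · 5/9: π_2/π_1 = (3/4)/(5/9) = 27/20.
From π_2 · 2/7 = π_3 · 1/9: π_3/π_2 = (2/7)/(1/9) = 18/7.
Take π_1 proportional to 1; then unnormalized π = (1, 27/20, 243/70). Normalize by dividing by the sum 163/28:
  π = (28/163, 189/815, 486/815).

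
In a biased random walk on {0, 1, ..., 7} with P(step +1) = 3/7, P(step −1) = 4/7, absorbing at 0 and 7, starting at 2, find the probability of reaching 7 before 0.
P(hit 7 before 0) = (1 − (4/3)^2) / (1 − (4/3)^7) = 1701/14197

Let u_k denote P(reach 7 before 0 | start at k). Boundary: u_0 = 0, u_7 = 1. Recurrence: u_k = 3/7·u_{k+1} + 4/7·u_{k-1} for 1 ≤ k ≤ 6. Try u_k = A + B·r^k with r = q/p = (4/7)/(3/7) = 4/3. Substitution satisfies the recurrence; boundary conditions give:
  u_k = (1 − r^k) / (1 − r^N) = (1 − (4/3)^2) / (1 − (4/3)^7) = 1701/14197.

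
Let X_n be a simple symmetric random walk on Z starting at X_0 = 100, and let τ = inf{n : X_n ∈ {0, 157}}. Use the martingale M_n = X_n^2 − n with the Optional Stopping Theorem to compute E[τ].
E[τ] = 5700

M_n = X_n^2 − n is a martingale (since E[X_{n+1}^2 | F_n] = X_n^2 + 1). By OST (τ has finite mean in a bounded region), E[M_τ] = E[M_0] = X_0^2 − 0 = 100^2 = 10000. Also E[M_τ] = E[X_τ^2] − E[τ]. The walk exits at 0 or 157, with P(hit 157 first) = 100/157, so E[X_τ^2] = 157^2 · 100/157 + 0 = 15700. Thus E[τ] = E[X_τ^2] − E[M_τ] = 15700 − 10000 = 5700 = 100(157 − 100) = 5700.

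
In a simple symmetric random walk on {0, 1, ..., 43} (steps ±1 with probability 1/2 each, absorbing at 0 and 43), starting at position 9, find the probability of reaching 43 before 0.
P(hit 43 before 0) = 9/43

Let u_k = P(hit 43 before 0 | start at k). Then u_0 = 0, u_43 = 1, and u_k = u_{k-1}/2 + u_{k+1}/2 for 1 ≤ k ≤ 42. This harmonic recurrence is solved by u_k = k/43, giving u_9 = 9/43.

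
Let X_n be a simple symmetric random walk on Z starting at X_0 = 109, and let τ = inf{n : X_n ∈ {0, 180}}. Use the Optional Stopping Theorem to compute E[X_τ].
E[X_τ] = 109

X_n is a martingale and τ is a bounded-mean stopping time (indeed τ is finite a.s. with bounded expectation since the walk is in a bounded region). By the OST, E[X_τ] = E[X_0] = 109. Equivalently: E[X_τ] = 180 · P(hit 180 first) + 0 · P(hit 0 first) = 180 · (109/180) = 109.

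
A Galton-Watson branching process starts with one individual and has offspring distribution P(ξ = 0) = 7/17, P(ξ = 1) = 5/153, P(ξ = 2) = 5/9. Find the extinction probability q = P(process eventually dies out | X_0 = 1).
q = 63/85

The pgf is f(s) = 7/17 + 5/153·s + 5/9·s². The extinction probability q is the smallest fixed point of f in [0, 1]. Setting s = f(s):
  5/9·s² + (5/153 − 1)·s + 7/17 = 0
  5/9·s² − (7/17 + 5/9)·s + 7/17 = 0
which factors as (s − 1)·(5/9·s − 7/17) = 0, giving roots s = 1 and s = (7/17)/(5/9) = 63/85.
Mean offspring μ = 5/153 + 2·5/9 = 175/153 > 1 (supercritical), so q < 1. The extinction probability is the smaller root: q = (7/17)/(5/9) = 63/85.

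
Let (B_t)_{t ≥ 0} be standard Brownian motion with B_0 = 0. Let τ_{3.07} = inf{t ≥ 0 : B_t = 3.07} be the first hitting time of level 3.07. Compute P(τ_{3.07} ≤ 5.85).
P(τ_{3.07} ≤ 5.85) = 2(1 − Φ(3.07/√5.85)) = 2(1 − Φ(1.2693)) ≈ 0.2043

By the reflection principle for standard BM, P(τ_b ≤ t) = 2 · P(B_t ≥ b). Since B_t ~ N(0, t), P(B_t ≥ 3.07) = 1 − Φ(3.07/√t) = 1 − Φ(3.07/√5.85) = 1 − Φ(1.2693) ≈ 0.10217. Doubling: P(τ_{3.07} ≤ 5.85) ≈ 2 · 0.10217 = 0.20434 ≈ 0.2043.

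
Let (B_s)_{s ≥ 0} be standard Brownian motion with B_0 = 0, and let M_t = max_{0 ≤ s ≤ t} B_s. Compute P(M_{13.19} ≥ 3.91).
P(M_{13.19} ≥ 3.91) = 2·P(B_{13.19} ≥ 3.91) = 2(1 − Φ(3.91/√13.19)) ≈ 0.2817

By the reflection principle for Brownian motion, P(M_t ≥ a) = 2 · P(B_t ≥ a) for a ≥ 0. Since B_t ~ N(0, t), P(B_t ≥ 3.91) = 1 − Φ(3.91/√t) = 1 − Φ(3.91/√13.19) = 1 − Φ(1.0766). So
  P(M_{13.19} ≥ 3.91) = 2(1 − Φ(1.0766)) ≈ 0.2817.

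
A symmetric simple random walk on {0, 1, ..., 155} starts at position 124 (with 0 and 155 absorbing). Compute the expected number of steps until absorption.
E[τ | X_0 = 124] = 3844

Let v_k = E[τ | X_0 = k]. Boundary: v_0 = v_155 = 0. Recurrence: v_k = 1 + (v_{k-1} + v_{k+1})/2 for 1 ≤ k ≤ 154. The particular solution to v_k − (v_{k-1} + v_{k+1})/2 = 1 is v_k = −k^2. Adding homogeneous solution A + B k and matching boundaries gives v_k = k (155 − k). Substituting k = 124: v_124 = 124 · 31 = 3844.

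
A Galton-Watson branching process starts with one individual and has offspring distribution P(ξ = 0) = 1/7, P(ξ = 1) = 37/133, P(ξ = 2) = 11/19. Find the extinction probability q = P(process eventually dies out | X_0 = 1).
q = 19/77

The pgf is f(s) = 1/7 + 37/133·s + 11/19·s². The extinction probability q is the smallest fixed point of f in [0, 1]. Setting s = f(s):
  11/19·s² + (37/133 − 1)·s + 1/7 = 0
  11/19·s² − (1/7 + 11/19)·s + 1/7 = 0
which factors as (s − 1)·(11/19·s − 1/7) = 0, giving roots s = 1 and s = (1/7)/(11/19) = 19/77.
Mean offspring μ = 37/133 + 2·11/19 = 191/133 > 1 (supercritical), so q < 1. The extinction probability is the smaller root: q = (1/7)/(11/19) = 19/77.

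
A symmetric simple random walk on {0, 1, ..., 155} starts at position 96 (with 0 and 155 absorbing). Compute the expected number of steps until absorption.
E[τ | X_0 = 96] = 5664

Let v_k = E[τ | X_0 = k]. Boundary: v_0 = v_155 = 0. Recurrence: v_k = 1 + (v_{k-1} + v_{k+1})/2 for 1 ≤ k ≤ 154. The particular solution to v_k − (v_{k-1} + v_{k+1})/2 = 1 is v_k = −k^2. Adding homogeneous solution A + B k and matching boundaries gives v_k = k (155 − k). Substituting k = 96: v_96 = 96 · 59 = 5664.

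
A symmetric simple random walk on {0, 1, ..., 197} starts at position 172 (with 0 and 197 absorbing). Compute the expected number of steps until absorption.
E[τ | X_0 = 172] = 4300

Let v_k = E[τ | X_0 = k]. Boundary: v_0 = v_197 = 0. Recurrence: v_k = 1 + (v_{k-1} + v_{k+1})/2 for 1 ≤ k ≤ 196. The particular solution to v_k − (v_{k-1} + v_{k+1})/2 = 1 is v_k = −k^2. Adding homogeneous solution A + B k and matching boundaries gives v_k = k (197 − k). Substituting k = 172: v_172 = 172 · 25 = 4300.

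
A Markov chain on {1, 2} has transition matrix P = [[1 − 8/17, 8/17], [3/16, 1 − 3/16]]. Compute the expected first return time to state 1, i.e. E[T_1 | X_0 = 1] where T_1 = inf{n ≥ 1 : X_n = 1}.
E[T_1 | X_0 = 1] = 1/π_1 = 179/51

For an irreducible recurrent Markov chain with stationary distribution π, E[T_i | X_0 = i] = 1/π_i (Kac's formula). Here π_1 = (3/16)/(8/17 + 3/16) = (3/16)/(179/272) = 51/179, so E[T_1 | X_0 = 1] = 1/π_1 = (8/17 + 3/16)/(3/16) = (179/272)/(3/16) = 179/51.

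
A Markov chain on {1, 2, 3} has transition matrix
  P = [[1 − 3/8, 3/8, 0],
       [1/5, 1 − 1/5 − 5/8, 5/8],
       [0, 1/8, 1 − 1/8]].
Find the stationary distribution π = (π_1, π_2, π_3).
π = (4/49, 15/98, 75/98)

This is a birth-death chain on three states, which satisfies detailed balance: π_1 · P_{12} = π_2 · P_{21} and π_2 · P_{23} = π_3 · P_{32}.
From π_1 · 3/8 = π_2 · 1/5: π_2/π_1 = (3/8)/(1/5) = 15/8.
From π_2 · 5/8 = π_3 · 1/8: π_3/π_2 = (5/8)/(1/8) = 5.
Take π_1 proportional to 1; then unnormalized π = (1, 15/8, 75/8). Normalize by dividing by the sum 49/4:
  π = (4/49, 15/98, 75/98).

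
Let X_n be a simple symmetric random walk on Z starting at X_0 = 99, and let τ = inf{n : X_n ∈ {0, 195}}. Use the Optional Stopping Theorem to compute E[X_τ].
E[X_τ] = 99

X_n is a martingale and τ is a bounded-mean stopping time (indeed τ is finite a.s. with bounded expectation since the walk is in a bounded region). By the OST, E[X_τ] = E[X_0] = 99. Equivalently: E[X_τ] = 195 · P(hit 195 first) + 0 · P(hit 0 first) = 195 · (99/195) = 99.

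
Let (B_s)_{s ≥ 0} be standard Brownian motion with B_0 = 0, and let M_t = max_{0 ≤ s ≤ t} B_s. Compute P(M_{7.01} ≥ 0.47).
P(M_{7.01} ≥ 0.47) = 2·P(B_{7.01} ≥ 0.47) = 2(1 − Φ(0.47/√7.01)) ≈ 0.8591

By the reflection principle for Brownian motion, P(M_t ≥ a) = 2 · P(B_t ≥ a) for a ≥ 0. Since B_t ~ N(0, t), P(B_t ≥ 0.47) = 1 − Φ(0.47/√t) = 1 − Φ(0.47/√7.01) = 1 − Φ(0.1775). So
  P(M_{7.01} ≥ 0.47) = 2(1 − Φ(0.1775)) ≈ 0.8591.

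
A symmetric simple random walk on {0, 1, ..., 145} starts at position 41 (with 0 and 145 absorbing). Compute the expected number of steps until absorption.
E[τ | X_0 = 41] = 4264

Let v_k = E[τ | X_0 = k]. Boundary: v_0 = v_145 = 0. Recurrence: v_k = 1 + (v_{k-1} + v_{k+1})/2 for 1 ≤ k ≤ 144. The particular solution to v_k − (v_{k-1} + v_{k+1})/2 = 1 is v_k = −k^2. Adding homogeneous solution A + B k and matching boundaries gives v_k = k (145 − k). Substituting k = 41: v_41 = 41 · 104 = 4264.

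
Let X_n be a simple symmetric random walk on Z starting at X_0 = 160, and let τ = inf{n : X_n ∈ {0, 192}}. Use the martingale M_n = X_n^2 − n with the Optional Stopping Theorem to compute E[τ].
E[τ] = 5120

M_n = X_n^2 − n is a martingale (since E[X_{n+1}^2 | F_n] = X_n^2 + 1). By OST (τ has finite mean in a bounded region), E[M_τ] = E[M_0] = X_0^2 − 0 = 160^2 = 25600. Also E[M_τ] = E[X_τ^2] − E[τ]. The walk exits at 0 or 192, with P(hit 192 first) = 160/192, so E[X_τ^2] = 192^2 · 160/192 + 0 = 30720. Thus E[τ] = E[X_τ^2] − E[M_τ] = 30720 − 25600 = 5120 = 160(192 − 160) = 5120.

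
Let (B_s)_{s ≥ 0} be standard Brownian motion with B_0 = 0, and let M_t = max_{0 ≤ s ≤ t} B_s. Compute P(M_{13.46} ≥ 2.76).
P(M_{13.46} ≥ 2.76) = 2·P(B_{13.46} ≥ 2.76) = 2(1 − Φ(2.76/√13.46)) ≈ 0.4519

By the reflection principle for Brownian motion, P(M_t ≥ a) = 2 · P(B_t ≥ a) for a ≥ 0. Since B_t ~ N(0, t), P(B_t ≥ 2.76) = 1 − Φ(2.76/√t) = 1 − Φ(2.76/√13.46) = 1 − Φ(0.7523). So
  P(M_{13.46} ≥ 2.76) = 2(1 − Φ(0.7523)) ≈ 0.4519.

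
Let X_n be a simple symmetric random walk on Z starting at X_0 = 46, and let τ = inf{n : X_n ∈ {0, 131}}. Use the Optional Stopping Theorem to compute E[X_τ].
E[X_τ] = 46

X_n is a martingale and τ is a bounded-mean stopping time (indeed τ is finite a.s. with bounded expectation since the walk is in a bounded region). By the OST, E[X_τ] = E[X_0] = 46. Equivalently: E[X_τ] = 131 · P(hit 131 first) + 0 · P(hit 0 first) = 131 · (46/131) = 46.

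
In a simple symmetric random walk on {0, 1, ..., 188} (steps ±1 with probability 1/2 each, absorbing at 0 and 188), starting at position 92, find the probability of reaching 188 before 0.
P(hit 188 before 0) = 92/188 = 23/47

Let u_k = P(hit 188 before 0 | start at k). Then u_0 = 0, u_188 = 1, and u_k = u_{k-1}/2 + u_{k+1}/2 for 1 ≤ k ≤ 187. This harmonic recurrence is solved by u_k = k/188, giving u_92 = 92/188 = 23/47.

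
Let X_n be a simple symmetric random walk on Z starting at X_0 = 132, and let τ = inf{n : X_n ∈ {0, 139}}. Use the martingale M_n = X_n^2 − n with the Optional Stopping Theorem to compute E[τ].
E[τ] = 924

M_n = X_n^2 − n is a martingale (since E[X_{n+1}^2 | F_n] = X_n^2 + 1). By OST (τ has finite mean in a bounded region), E[M_τ] = E[M_0] = X_0^2 − 0 = 132^2 = 17424. Also E[M_τ] = E[X_τ^2] − E[τ]. The walk exits at 0 or 139, with P(hit 139 first) = 132/139, so E[X_τ^2] = 139^2 · 132/139 + 0 = 18348. Thus E[τ] = E[X_τ^2] − E[M_τ] = 18348 − 17424 = 924 = 132(139 − 132) = 924.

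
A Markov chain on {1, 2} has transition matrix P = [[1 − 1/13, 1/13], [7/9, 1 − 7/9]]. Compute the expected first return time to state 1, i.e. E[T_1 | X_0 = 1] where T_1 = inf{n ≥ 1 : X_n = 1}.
E[T_1 | X_0 = 1] = 1/π_1 = 100/91

For an irreducible recurrent Markov chain with stationary distribution π, E[T_i | X_0 = i] = 1/π_i (Kac's formula). Here π_1 = (7/9)/(1/13 + 7/9) = (7/9)/(100/117) = 91/100, so E[T_1 | X_0 = 1] = 1/π_1 = (1/13 + 7/9)/(7/9) = (100/117)/(7/9) = 100/91.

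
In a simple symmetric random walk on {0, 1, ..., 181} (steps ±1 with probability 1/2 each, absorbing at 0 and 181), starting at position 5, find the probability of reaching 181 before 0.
P(hit 181 before 0) = 5/181

Let u_k = P(hit 181 before 0 | start at k). Then u_0 = 0, u_181 = 1, and u_k = u_{k-1}/2 + u_{k+1}/2 for 1 ≤ k ≤ 180. This harmonic recurrence is solved by u_k = k/181, giving u_5 = 5/181.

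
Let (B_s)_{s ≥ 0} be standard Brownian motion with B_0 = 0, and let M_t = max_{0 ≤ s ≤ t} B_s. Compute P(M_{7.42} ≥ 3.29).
P(M_{7.42} ≥ 3.29) = 2·P(B_{7.42} ≥ 3.29) = 2(1 − Φ(3.29/√7.42)) ≈ 0.2271

By the reflection principle for Brownian motion, P(M_t ≥ a) = 2 · P(B_t ≥ a) for a ≥ 0. Since B_t ~ N(0, t), P(B_t ≥ 3.29) = 1 − Φ(3.29/√t) = 1 − Φ(3.29/√7.42) = 1 − Φ(1.2078). So
  P(M_{7.42} ≥ 3.29) = 2(1 − Φ(1.2078)) ≈ 0.2271.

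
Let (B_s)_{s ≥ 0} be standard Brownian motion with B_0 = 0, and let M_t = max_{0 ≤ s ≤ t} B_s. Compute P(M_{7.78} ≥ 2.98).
P(M_{7.78} ≥ 2.98) = 2·P(B_{7.78} ≥ 2.98) = 2(1 − Φ(2.98/√7.78)) ≈ 0.2853

By the reflection principle for Brownian motion, P(M_t ≥ a) = 2 · P(B_t ≥ a) for a ≥ 0. Since B_t ~ N(0, t), P(B_t ≥ 2.98) = 1 − Φ(2.98/√t) = 1 − Φ(2.98/√7.78) = 1 − Φ(1.0684). So
  P(M_{7.78} ≥ 2.98) = 2(1 − Φ(1.0684)) ≈ 0.2853.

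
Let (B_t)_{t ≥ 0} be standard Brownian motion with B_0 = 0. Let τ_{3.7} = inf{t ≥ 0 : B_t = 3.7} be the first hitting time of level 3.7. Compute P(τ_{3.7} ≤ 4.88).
P(τ_{3.7} ≤ 4.88) = 2(1 − Φ(3.7/√4.88)) = 2(1 − Φ(1.6749)) ≈ 0.0940

By the reflection principle for standard BM, P(τ_b ≤ t) = 2 · P(B_t ≥ b). Since B_t ~ N(0, t), P(B_t ≥ 3.7) = 1 − Φ(3.7/√t) = 1 − Φ(3.7/√4.88) = 1 − Φ(1.6749) ≈ 0.04698. Doubling: P(τ_{3.7} ≤ 4.88) ≈ 2 · 0.04698 = 0.09396 ≈ 0.0940.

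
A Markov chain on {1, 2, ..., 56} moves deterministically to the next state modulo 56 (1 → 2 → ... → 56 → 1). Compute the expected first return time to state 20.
E[T_20 | X_0 = 20] = 56

The chain cycles deterministically, so starting at state 20 it returns in exactly 56 steps. Equivalently, the stationary distribution is uniform π_j = 1/56 for every state j, so by Kac's formula E[T_20] = 1/π_20 = 56.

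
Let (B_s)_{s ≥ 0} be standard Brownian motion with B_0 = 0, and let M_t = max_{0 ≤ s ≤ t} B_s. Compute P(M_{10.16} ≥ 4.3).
P(M_{10.16} ≥ 4.3) = 2·P(B_{10.16} ≥ 4.3) = 2(1 − Φ(4.3/√10.16)) ≈ 0.1773

By the reflection principle for Brownian motion, P(M_t ≥ a) = 2 · P(B_t ≥ a) for a ≥ 0. Since B_t ~ N(0, t), P(B_t ≥ 4.3) = 1 − Φ(4.3/√t) = 1 − Φ(4.3/√10.16) = 1 − Φ(1.3490). So
  P(M_{10.16} ≥ 4.3) = 2(1 − Φ(1.3490)) ≈ 0.1773.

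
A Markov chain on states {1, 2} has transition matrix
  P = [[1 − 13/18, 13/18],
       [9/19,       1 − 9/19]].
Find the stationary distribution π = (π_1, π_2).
π_1 = 162/409, π_2 = 247/409

Solve πP = π with π_1 + π_2 = 1. From πP = π: π_1 · (1 − 13/18) + π_2 · 9/19 = π_1 ⇒ π_2 · 9/19 = π_1 · 13/18 ⇒ π_2/π_1 = (13/18)/(9/19) = 247/162. Together with π_1 + π_2 = 1:
  π_1 = (9/19)/(13/18 + 9/19) = (9/19)/(409/342) = 162/409,
  π_2 = (13/18)/(13/18 + 9/19) = (13/18)/(409/342) = 247/409.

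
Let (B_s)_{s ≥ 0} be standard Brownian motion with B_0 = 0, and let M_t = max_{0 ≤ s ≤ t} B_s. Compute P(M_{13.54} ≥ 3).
P(M_{13.54} ≥ 3) = 2·P(B_{13.54} ≥ 3) = 2(1 − Φ(3/√13.54)) ≈ 0.4149

By the reflection principle for Brownian motion, P(M_t ≥ a) = 2 · P(B_t ≥ a) for a ≥ 0. Since B_t ~ N(0, t), P(B_t ≥ 3) = 1 − Φ(3/√t) = 1 − Φ(3/√13.54) = 1 − Φ(0.8153). So
  P(M_{13.54} ≥ 3) = 2(1 − Φ(0.8153)) ≈ 0.4149.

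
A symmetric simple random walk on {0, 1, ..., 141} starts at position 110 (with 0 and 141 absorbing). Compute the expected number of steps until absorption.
E[τ | X_0 = 110] = 3410

Let v_k = E[τ | X_0 = k]. Boundary: v_0 = v_141 = 0. Recurrence: v_k = 1 + (v_{k-1} + v_{k+1})/2 for 1 ≤ k ≤ 140. The particular solution to v_k − (v_{k-1} + v_{k+1})/2 = 1 is v_k = −k^2. Adding homogeneous solution A + B k and matching boundaries gives v_k = k (141 − k). Substituting k = 110: v_110 = 110 · 31 = 3410.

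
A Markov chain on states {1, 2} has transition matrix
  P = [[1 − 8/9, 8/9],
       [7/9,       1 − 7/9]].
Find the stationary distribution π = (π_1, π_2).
π_1 = 7/15, π_2 = 8/15

Solve πP = π with π_1 + π_2 = 1. From πP = π: π_1 · (1 − 8/9) + π_2 · 7/9 = π_1 ⇒ π_2 · 7/9 = π_1 · 8/9 ⇒ π_2/π_1 = (8/9)/(7/9) = 8/7. Together with π_1 + π_2 = 1:
  π_1 = (7/9)/(8/9 + 7/9) = (7/9)/(5/3) = 7/15,
  π_2 = (8/9)/(8/9 + 7/9) = (8/9)/(5/3) = 8/15.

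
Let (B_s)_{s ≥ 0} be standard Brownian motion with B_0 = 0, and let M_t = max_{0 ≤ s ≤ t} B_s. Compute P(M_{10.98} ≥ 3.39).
P(M_{10.98} ≥ 3.39) = 2·P(B_{10.98} ≥ 3.39) = 2(1 − Φ(3.39/√10.98)) ≈ 0.3063

By the reflection principle for Brownian motion, P(M_t ≥ a) = 2 · P(B_t ≥ a) for a ≥ 0. Since B_t ~ N(0, t), P(B_t ≥ 3.39) = 1 − Φ(3.39/√t) = 1 − Φ(3.39/√10.98) = 1 − Φ(1.0231). So
  P(M_{10.98} ≥ 3.39) = 2(1 − Φ(1.0231)) ≈ 0.3063.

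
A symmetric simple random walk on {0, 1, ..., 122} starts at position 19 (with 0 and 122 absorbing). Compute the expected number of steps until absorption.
E[τ | X_0 = 19] = 1957

Let v_k = E[τ | X_0 = k]. Boundary: v_0 = v_122 = 0. Recurrence: v_k = 1 + (v_{k-1} + v_{k+1})/2 for 1 ≤ k ≤ 121. The particular solution to v_k − (v_{k-1} + v_{k+1})/2 = 1 is v_k = −k^2. Adding homogeneous solution A + B k and matching boundaries gives v_k = k (122 − k). Substituting k = 19: v_19 = 19 · 103 = 1957.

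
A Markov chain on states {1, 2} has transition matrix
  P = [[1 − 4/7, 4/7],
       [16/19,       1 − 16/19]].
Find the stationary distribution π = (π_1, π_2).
π_1 = 28/47, π_2 = 19/47

Solve πP = π with π_1 + π_2 = 1. From πP = π: π_1 · (1 − 4/7) + π_2 · 16/19 = π_1 ⇒ π_2 · 16/19 = π_1 · 4/7 ⇒ π_2/π_1 = (4/7)/(16/19) = 19/28. Together with π_1 + π_2 = 1:
  π_1 = (16/19)/(4/7 + 16/19) = (16/19)/(188/133) = 28/47,
  π_2 = (4/7)/(4/7 + 16/19) = (4/7)/(188/133) = 19/47.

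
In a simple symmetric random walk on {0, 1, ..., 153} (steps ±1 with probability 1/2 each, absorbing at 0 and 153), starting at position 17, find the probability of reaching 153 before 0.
P(hit 153 before 0) = 17/153 = 1/9

Let u_k = P(hit 153 before 0 | start at k). Then u_0 = 0, u_153 = 1, and u_k = u_{k-1}/2 + u_{k+1}/2 for 1 ≤ k ≤ 152. This harmonic recurrence is solved by u_k = k/153, giving u_17 = 17/153 = 1/9.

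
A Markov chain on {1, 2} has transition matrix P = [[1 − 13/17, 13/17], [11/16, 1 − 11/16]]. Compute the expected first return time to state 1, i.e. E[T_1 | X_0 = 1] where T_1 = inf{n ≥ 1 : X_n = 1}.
E[T_1 | X_0 = 1] = 1/π_1 = 395/187

For an irreducible recurrent Markov chain with stationary distribution π, E[T_i | X_0 = i] = 1/π_i (Kac's formula). Here π_1 = (11/16)/(13/17 + 11/16) = (11/16)/(395/272) = 187/395, so E[T_1 | X_0 = 1] = 1/π_1 = (13/17 + 11/16)/(11/16) = (395/272)/(11/16) = 395/187.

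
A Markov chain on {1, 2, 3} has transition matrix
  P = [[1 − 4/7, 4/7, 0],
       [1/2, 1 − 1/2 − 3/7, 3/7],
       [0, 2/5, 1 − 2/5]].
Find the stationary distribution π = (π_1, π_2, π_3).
π = (49/165, 56/165, 4/11)

This is a birth-death chain on three states, which satisfies detailed balance: π_1 · P_{12} = π_2 · P_{21} and π_2 · P_{23} = π_3 · P_{32}.
From π_1 · 4/7 = π_2 · 1/2: π_2/π_1 = (4/7)/(1/2) = 8/7.
From π_2 · 3/7 = π_3 · 2/5: π_3/π_2 = (3/7)/(2/5) = 15/14.
Take π_1 proportional to 1; then unnormalized π = (1, 8/7, 60/49). Normalize by dividing by the sum 165/49:
  π = (49/165, 56/165, 4/11).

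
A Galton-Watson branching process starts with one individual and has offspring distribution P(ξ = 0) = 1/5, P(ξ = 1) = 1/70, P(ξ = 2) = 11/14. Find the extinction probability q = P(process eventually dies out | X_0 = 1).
q = 14/55

The pgf is f(s) = 1/5 + 1/70·s + 11/14·s². The extinction probability q is the smallest fixed point of f in [0, 1]. Setting s = f(s):
  11/14·s² + (1/70 − 1)·s + 1/5 = 0
  11/14·s² − (1/5 + 11/14)·s + 1/5 = 0
which factors as (s − 1)·(11/14·s − 1/5) = 0, giving roots s = 1 and s = (1/5)/(11/14) = 14/55.
Mean offspring μ = 1/70 + 2·11/14 = 111/70 > 1 (supercritical), so q < 1. The extinction probability is the smaller root: q = (1/5)/(11/14) = 14/55.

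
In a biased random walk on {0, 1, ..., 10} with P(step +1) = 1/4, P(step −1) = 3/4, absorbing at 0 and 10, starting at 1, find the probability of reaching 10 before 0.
P(hit 10 before 0) = (1 − (3)^1) / (1 − (3)^10) = 1/29524

Let u_k denote P(reach 10 before 0 | start at k). Boundary: u_0 = 0, u_10 = 1. Recurrence: u_k = 1/4·u_{k+1} + 3/4·u_{k-1} for 1 ≤ k ≤ 9. Try u_k = A + B·r^k with r = q/p = (3/4)/(1/4) = 3. Substitution satisfies the recurrence; boundary conditions give:
  u_k = (1 − r^k) / (1 − r^N) = (1 − (3)^1) / (1 − (3)^10) = 1/29524.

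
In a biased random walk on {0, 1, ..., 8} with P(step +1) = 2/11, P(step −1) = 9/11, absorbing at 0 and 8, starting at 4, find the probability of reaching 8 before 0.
P(hit 8 before 0) = (1 − (9/2)^4) / (1 − (9/2)^8) = 16/6577

Let u_k denote P(reach 8 before 0 | start at k). Boundary: u_0 = 0, u_8 = 1. Recurrence: u_k = 2/11·u_{k+1} + 9/11·u_{k-1} for 1 ≤ k ≤ 7. Try u_k = A + B·r^k with r = q/p = (9/11)/(2/11) = 9/2. Substitution satisfies the recurrence; boundary conditions give:
  u_k = (1 − r^k) / (1 − r^N) = (1 − (9/2)^4) / (1 − (9/2)^8) = 16/6577.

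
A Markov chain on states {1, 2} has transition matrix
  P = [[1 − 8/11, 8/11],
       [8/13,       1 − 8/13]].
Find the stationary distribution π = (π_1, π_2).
π_1 = 11/24, π_2 = 13/24

Solve πP = π with π_1 + π_2 = 1. From πP = π: π_1 · (1 − 8/11) + π_2 · 8/13 = π_1 ⇒ π_2 · 8/13 = π_1 · 8/11 ⇒ π_2/π_1 = (8/11)/(8/13) = 13/11. Together with π_1 + π_2 = 1:
  π_1 = (8/13)/(8/11 + 8/13) = (8/13)/(192/143) = 11/24,
  π_2 = (8/11)/(8/11 + 8/13) = (8/11)/(192/143) = 13/24.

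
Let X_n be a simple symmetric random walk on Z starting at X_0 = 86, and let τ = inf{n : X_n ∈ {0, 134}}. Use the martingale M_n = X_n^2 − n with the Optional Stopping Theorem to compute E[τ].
E[τ] = 4128

M_n = X_n^2 − n is a martingale (since E[X_{n+1}^2 | F_n] = X_n^2 + 1). By OST (τ has finite mean in a bounded region), E[M_τ] = E[M_0] = X_0^2 − 0 = 86^2 = 7396. Also E[M_τ] = E[X_τ^2] − E[τ]. The walk exits at 0 or 134, with P(hit 134 first) = 86/134, so E[X_τ^2] = 134^2 · 86/134 + 0 = 11524. Thus E[τ] = E[X_τ^2] − E[M_τ] = 11524 − 7396 = 4128 = 86(134 − 86) = 4128.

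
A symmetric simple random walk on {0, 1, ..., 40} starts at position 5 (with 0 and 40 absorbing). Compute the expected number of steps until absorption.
E[τ | X_0 = 5] = 175

Let v_k = E[τ | X_0 = k]. Boundary: v_0 = v_40 = 0. Recurrence: v_k = 1 + (v_{k-1} + v_{k+1})/2 for 1 ≤ k ≤ 39. The particular solution to v_k − (v_{k-1} + v_{k+1})/2 = 1 is v_k = −k^2. Adding homogeneous solution A + B k and matching boundaries gives v_k = k (40 − k). Substituting k = 5: v_5 = 5 · 35 = 175.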